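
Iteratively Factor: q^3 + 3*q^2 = (q)*(q^2 + 3*q) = q*(q + 3)*(q)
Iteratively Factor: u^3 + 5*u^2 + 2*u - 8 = (u + 4)*(u^2 + u - 2) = (u - 1)*(u + 4)*(u + 2)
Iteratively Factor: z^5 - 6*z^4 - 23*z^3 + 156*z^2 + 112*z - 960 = (z - 4)*(z^4 - 2*z^3 - 31*z^2 + 32*z + 240) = (z - 4)*(z + 4)*(z^3 - 6*z^2 - 7*z + 60) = (z - 5)*(z - 4)*(z + 4)*(z^2 - z - 12) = (z - 5)*(z - 4)^2*(z + 4)*(z + 3)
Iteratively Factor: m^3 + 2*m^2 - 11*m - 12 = (m + 4)*(m^2 - 2*m - 3) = (m + 1)*(m + 4)*(m - 3)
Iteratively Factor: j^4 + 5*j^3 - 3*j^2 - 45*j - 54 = (j - 3)*(j^3 + 8*j^2 + 21*j + 18) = (j - 3)*(j + 3)*(j^2 + 5*j + 6) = (j - 3)*(j + 3)^2*(j + 2)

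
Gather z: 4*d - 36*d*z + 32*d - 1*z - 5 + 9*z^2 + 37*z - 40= 36*d + 9*z^2 + z*(36 - 36*d) - 45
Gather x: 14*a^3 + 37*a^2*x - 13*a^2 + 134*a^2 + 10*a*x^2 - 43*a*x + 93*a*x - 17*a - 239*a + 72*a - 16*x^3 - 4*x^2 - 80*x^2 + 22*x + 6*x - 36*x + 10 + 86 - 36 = 14*a^3 + 121*a^2 - 184*a - 16*x^3 + x^2*(10*a - 84) + x*(37*a^2 + 50*a - 8) + 60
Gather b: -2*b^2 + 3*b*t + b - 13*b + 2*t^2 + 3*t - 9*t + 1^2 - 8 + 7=-2*b^2 + b*(3*t - 12) + 2*t^2 - 6*t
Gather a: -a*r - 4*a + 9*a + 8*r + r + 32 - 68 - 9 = a*(5 - r) + 9*r - 45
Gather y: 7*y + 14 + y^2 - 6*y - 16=y^2 + y - 2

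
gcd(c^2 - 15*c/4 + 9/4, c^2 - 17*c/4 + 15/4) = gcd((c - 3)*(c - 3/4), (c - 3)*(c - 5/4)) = c - 3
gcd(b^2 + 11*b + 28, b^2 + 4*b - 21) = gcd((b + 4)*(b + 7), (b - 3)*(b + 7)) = b + 7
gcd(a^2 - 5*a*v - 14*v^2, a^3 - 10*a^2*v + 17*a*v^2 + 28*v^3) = -a + 7*v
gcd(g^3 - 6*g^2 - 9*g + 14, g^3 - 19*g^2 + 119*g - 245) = g - 7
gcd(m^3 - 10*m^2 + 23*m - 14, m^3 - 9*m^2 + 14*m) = m^2 - 9*m + 14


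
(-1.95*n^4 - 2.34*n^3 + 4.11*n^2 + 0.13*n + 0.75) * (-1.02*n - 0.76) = 1.989*n^5 + 3.8688*n^4 - 2.4138*n^3 - 3.2562*n^2 - 0.8638*n - 0.57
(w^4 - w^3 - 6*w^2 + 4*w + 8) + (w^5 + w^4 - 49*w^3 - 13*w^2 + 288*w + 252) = w^5 + 2*w^4 - 50*w^3 - 19*w^2 + 292*w + 260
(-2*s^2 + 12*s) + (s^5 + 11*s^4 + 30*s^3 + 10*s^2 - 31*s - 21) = s^5 + 11*s^4 + 30*s^3 + 8*s^2 - 19*s - 21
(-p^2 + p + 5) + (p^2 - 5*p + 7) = 12 - 4*p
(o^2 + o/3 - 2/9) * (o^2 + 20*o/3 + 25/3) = o^4 + 7*o^3 + 31*o^2/3 + 35*o/27 - 50/27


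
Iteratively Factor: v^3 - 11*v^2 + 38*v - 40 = (v - 5)*(v^2 - 6*v + 8) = (v - 5)*(v - 2)*(v - 4)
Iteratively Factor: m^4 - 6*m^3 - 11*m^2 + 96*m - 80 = (m - 1)*(m^3 - 5*m^2 - 16*m + 80) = (m - 1)*(m + 4)*(m^2 - 9*m + 20) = (m - 5)*(m - 1)*(m + 4)*(m - 4)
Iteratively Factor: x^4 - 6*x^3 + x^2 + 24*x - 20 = (x - 5)*(x^3 - x^2 - 4*x + 4) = (x - 5)*(x + 2)*(x^2 - 3*x + 2) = (x - 5)*(x - 1)*(x + 2)*(x - 2)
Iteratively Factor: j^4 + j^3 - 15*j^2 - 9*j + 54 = (j + 3)*(j^3 - 2*j^2 - 9*j + 18) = (j - 2)*(j + 3)*(j^2 - 9) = (j - 3)*(j - 2)*(j + 3)*(j + 3)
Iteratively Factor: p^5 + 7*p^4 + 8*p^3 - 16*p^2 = (p)*(p^4 + 7*p^3 + 8*p^2 - 16*p) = p^2*(p^3 + 7*p^2 + 8*p - 16) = p^2*(p + 4)*(p^2 + 3*p - 4) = p^2*(p + 4)^2*(p - 1)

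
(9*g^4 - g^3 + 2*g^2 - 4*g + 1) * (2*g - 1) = 18*g^5 - 11*g^4 + 5*g^3 - 10*g^2 + 6*g - 1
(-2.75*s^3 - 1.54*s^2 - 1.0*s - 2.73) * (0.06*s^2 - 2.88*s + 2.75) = -0.165*s^5 + 7.8276*s^4 - 3.1873*s^3 - 1.5188*s^2 + 5.1124*s - 7.5075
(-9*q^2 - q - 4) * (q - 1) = -9*q^3 + 8*q^2 - 3*q + 4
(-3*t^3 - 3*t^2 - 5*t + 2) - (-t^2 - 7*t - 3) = -3*t^3 - 2*t^2 + 2*t + 5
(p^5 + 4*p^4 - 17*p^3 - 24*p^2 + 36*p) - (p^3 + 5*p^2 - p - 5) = p^5 + 4*p^4 - 18*p^3 - 29*p^2 + 37*p + 5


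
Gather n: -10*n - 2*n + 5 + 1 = 6 - 12*n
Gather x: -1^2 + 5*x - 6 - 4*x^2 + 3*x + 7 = -4*x^2 + 8*x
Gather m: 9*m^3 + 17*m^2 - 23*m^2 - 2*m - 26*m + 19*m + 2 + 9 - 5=9*m^3 - 6*m^2 - 9*m + 6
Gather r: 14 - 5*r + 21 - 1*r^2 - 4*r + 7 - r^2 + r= -2*r^2 - 8*r + 42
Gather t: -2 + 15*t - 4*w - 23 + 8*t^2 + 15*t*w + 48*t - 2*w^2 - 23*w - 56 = 8*t^2 + t*(15*w + 63) - 2*w^2 - 27*w - 81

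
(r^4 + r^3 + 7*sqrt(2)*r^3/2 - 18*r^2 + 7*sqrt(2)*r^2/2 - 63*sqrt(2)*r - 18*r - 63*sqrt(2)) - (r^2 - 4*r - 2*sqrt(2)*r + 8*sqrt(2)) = r^4 + r^3 + 7*sqrt(2)*r^3/2 - 19*r^2 + 7*sqrt(2)*r^2/2 - 61*sqrt(2)*r - 14*r - 71*sqrt(2)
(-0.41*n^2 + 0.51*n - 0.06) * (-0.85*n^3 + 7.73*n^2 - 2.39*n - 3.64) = 0.3485*n^5 - 3.6028*n^4 + 4.9732*n^3 - 0.1903*n^2 - 1.713*n + 0.2184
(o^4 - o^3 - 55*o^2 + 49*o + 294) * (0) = 0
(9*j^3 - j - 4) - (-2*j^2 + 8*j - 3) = 9*j^3 + 2*j^2 - 9*j - 1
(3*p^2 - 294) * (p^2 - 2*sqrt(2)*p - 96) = 3*p^4 - 6*sqrt(2)*p^3 - 582*p^2 + 588*sqrt(2)*p + 28224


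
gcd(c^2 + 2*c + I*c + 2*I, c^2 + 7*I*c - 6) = c + I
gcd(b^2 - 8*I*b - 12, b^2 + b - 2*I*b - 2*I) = b - 2*I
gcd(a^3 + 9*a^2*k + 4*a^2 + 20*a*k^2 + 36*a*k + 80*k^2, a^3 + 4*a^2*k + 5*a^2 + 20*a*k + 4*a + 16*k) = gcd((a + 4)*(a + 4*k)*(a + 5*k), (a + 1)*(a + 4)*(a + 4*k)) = a^2 + 4*a*k + 4*a + 16*k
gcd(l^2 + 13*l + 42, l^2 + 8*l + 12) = l + 6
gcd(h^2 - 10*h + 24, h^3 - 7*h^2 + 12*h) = h - 4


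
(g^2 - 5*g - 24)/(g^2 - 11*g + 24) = (g + 3)/(g - 3)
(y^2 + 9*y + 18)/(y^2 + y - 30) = (y + 3)/(y - 5)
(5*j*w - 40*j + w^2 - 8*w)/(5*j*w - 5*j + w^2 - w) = (w - 8)/(w - 1)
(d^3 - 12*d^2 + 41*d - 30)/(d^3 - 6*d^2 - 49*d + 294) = (d^2 - 6*d + 5)/(d^2 - 49)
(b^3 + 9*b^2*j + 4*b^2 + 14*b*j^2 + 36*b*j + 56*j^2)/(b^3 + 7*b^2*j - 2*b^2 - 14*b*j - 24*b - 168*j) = (b + 2*j)/(b - 6)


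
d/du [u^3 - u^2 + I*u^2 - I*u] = 3*u^2 + 2*u*(-1 + I) - I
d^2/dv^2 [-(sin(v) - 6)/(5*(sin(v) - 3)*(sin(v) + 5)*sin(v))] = 2*(2*sin(v)^4 - 24*sin(v)^3 - 37*sin(v)^2 + 87*sin(v) + 347 - 873/sin(v) - 540/sin(v)^2 + 1350/sin(v)^3)/(5*(sin(v) - 3)^3*(sin(v) + 5)^3)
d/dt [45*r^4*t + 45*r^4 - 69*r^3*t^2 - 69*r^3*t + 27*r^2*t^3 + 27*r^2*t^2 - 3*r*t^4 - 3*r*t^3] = 3*r*(15*r^3 - 46*r^2*t - 23*r^2 + 27*r*t^2 + 18*r*t - 4*t^3 - 3*t^2)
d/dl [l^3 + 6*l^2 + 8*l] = 3*l^2 + 12*l + 8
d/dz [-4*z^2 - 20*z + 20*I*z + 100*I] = -8*z - 20 + 20*I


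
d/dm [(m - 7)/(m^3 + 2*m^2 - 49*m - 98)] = (-2*m - 9)/(m^4 + 18*m^3 + 109*m^2 + 252*m + 196)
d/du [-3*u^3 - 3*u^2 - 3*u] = -9*u^2 - 6*u - 3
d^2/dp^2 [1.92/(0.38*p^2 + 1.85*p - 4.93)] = (-0.554496*p^2 - 2.69952*p + 1.92*(0.76*p + 1.85)*(1.52*p + 3.7) + 7.193856)/(0.38*p^2 + 1.85*p - 4.93)^3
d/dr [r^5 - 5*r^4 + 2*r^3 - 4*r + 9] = 5*r^4 - 20*r^3 + 6*r^2 - 4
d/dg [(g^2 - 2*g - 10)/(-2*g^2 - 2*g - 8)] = (-3*g^2 - 28*g - 2)/(2*(g^4 + 2*g^3 + 9*g^2 + 8*g + 16))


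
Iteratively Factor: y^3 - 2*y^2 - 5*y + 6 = (y - 3)*(y^2 + y - 2) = (y - 3)*(y + 2)*(y - 1)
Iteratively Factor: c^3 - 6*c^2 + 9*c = (c - 3)*(c^2 - 3*c) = c*(c - 3)*(c - 3)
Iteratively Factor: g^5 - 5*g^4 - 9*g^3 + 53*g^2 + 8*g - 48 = (g - 4)*(g^4 - g^3 - 13*g^2 + g + 12) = (g - 4)*(g + 1)*(g^3 - 2*g^2 - 11*g + 12) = (g - 4)*(g + 1)*(g + 3)*(g^2 - 5*g + 4) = (g - 4)*(g - 1)*(g + 1)*(g + 3)*(g - 4)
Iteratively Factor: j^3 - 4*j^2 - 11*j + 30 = (j + 3)*(j^2 - 7*j + 10) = (j - 5)*(j + 3)*(j - 2)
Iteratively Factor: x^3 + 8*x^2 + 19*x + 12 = (x + 4)*(x^2 + 4*x + 3) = (x + 1)*(x + 4)*(x + 3)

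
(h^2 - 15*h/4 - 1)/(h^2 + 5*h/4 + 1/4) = (h - 4)/(h + 1)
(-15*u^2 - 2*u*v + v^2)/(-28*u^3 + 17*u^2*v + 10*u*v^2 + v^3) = (-15*u^2 - 2*u*v + v^2)/(-28*u^3 + 17*u^2*v + 10*u*v^2 + v^3)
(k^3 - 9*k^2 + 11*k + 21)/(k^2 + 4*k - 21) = (k^2 - 6*k - 7)/(k + 7)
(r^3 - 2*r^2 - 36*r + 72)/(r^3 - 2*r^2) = 1 - 36/r^2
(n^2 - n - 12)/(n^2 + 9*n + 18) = (n - 4)/(n + 6)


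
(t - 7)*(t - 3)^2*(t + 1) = t^4 - 12*t^3 + 38*t^2 - 12*t - 63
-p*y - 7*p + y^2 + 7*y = (-p + y)*(y + 7)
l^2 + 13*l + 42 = (l + 6)*(l + 7)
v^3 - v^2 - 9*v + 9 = (v - 3)*(v - 1)*(v + 3)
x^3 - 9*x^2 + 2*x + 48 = (x - 8)*(x - 3)*(x + 2)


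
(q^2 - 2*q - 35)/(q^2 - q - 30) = (q - 7)/(q - 6)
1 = 1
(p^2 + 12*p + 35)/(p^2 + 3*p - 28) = (p + 5)/(p - 4)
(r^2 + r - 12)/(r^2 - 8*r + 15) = (r + 4)/(r - 5)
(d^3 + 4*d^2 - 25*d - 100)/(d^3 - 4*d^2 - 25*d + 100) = (d + 4)/(d - 4)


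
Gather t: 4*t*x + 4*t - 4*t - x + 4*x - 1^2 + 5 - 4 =4*t*x + 3*x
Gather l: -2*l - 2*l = -4*l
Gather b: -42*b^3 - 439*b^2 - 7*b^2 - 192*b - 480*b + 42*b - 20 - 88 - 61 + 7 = -42*b^3 - 446*b^2 - 630*b - 162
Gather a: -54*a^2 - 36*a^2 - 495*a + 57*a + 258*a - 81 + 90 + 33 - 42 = -90*a^2 - 180*a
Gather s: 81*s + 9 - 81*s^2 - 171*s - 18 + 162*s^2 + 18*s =81*s^2 - 72*s - 9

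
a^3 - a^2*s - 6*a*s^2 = a*(a - 3*s)*(a + 2*s)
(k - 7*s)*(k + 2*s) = k^2 - 5*k*s - 14*s^2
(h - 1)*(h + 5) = h^2 + 4*h - 5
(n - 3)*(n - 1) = n^2 - 4*n + 3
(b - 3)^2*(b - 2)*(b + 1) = b^4 - 7*b^3 + 13*b^2 + 3*b - 18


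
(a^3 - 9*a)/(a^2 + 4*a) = (a^2 - 9)/(a + 4)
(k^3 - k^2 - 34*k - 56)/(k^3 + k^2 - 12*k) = (k^2 - 5*k - 14)/(k*(k - 3))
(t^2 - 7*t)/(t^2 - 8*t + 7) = t/(t - 1)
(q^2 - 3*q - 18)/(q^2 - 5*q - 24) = (q - 6)/(q - 8)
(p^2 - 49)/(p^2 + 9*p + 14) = (p - 7)/(p + 2)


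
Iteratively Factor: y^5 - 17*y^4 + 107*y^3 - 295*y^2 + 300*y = (y - 3)*(y^4 - 14*y^3 + 65*y^2 - 100*y) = (y - 5)*(y - 3)*(y^3 - 9*y^2 + 20*y) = (y - 5)^2*(y - 3)*(y^2 - 4*y) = y*(y - 5)^2*(y - 3)*(y - 4)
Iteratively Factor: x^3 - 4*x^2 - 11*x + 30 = (x - 2)*(x^2 - 2*x - 15) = (x - 5)*(x - 2)*(x + 3)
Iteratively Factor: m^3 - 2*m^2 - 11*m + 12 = (m + 3)*(m^2 - 5*m + 4) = (m - 1)*(m + 3)*(m - 4)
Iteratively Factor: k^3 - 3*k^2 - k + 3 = (k - 3)*(k^2 - 1) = (k - 3)*(k - 1)*(k + 1)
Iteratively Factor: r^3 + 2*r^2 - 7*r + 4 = (r - 1)*(r^2 + 3*r - 4) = (r - 1)*(r + 4)*(r - 1)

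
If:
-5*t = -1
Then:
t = 1/5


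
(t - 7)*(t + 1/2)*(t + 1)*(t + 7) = t^4 + 3*t^3/2 - 97*t^2/2 - 147*t/2 - 49/2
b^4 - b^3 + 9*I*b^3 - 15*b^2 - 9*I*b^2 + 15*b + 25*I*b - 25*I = (b - 1)*(b - I)*(b + 5*I)^2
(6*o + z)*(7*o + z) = 42*o^2 + 13*o*z + z^2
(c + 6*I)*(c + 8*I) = c^2 + 14*I*c - 48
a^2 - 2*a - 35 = (a - 7)*(a + 5)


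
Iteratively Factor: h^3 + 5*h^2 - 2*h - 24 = (h + 3)*(h^2 + 2*h - 8) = (h + 3)*(h + 4)*(h - 2)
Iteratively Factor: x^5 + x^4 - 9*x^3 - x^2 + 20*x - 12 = (x - 1)*(x^4 + 2*x^3 - 7*x^2 - 8*x + 12) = (x - 1)^2*(x^3 + 3*x^2 - 4*x - 12) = (x - 1)^2*(x + 2)*(x^2 + x - 6) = (x - 2)*(x - 1)^2*(x + 2)*(x + 3)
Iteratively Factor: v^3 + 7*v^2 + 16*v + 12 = (v + 2)*(v^2 + 5*v + 6) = (v + 2)*(v + 3)*(v + 2)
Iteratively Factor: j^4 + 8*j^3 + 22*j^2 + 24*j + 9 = (j + 3)*(j^3 + 5*j^2 + 7*j + 3) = (j + 1)*(j + 3)*(j^2 + 4*j + 3) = (j + 1)^2*(j + 3)*(j + 3)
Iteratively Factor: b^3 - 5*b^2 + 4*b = (b - 1)*(b^2 - 4*b) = b*(b - 1)*(b - 4)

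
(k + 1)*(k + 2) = k^2 + 3*k + 2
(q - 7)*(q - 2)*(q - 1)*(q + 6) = q^4 - 4*q^3 - 37*q^2 + 124*q - 84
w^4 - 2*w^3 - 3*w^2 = w^2*(w - 3)*(w + 1)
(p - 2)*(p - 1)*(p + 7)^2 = p^4 + 11*p^3 + 9*p^2 - 119*p + 98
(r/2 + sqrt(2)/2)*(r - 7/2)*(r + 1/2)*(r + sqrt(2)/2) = r^4/2 - 3*r^3/2 + 3*sqrt(2)*r^3/4 - 9*sqrt(2)*r^2/4 - 3*r^2/8 - 21*sqrt(2)*r/16 - 3*r/2 - 7/8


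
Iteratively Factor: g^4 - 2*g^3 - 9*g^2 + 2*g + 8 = (g - 4)*(g^3 + 2*g^2 - g - 2) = (g - 4)*(g - 1)*(g^2 + 3*g + 2) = (g - 4)*(g - 1)*(g + 2)*(g + 1)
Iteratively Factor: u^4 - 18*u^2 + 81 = (u - 3)*(u^3 + 3*u^2 - 9*u - 27) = (u - 3)*(u + 3)*(u^2 - 9) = (u - 3)^2*(u + 3)*(u + 3)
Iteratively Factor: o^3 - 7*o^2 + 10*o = (o - 5)*(o^2 - 2*o) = (o - 5)*(o - 2)*(o)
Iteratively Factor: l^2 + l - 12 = (l + 4)*(l - 3)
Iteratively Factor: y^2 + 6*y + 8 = (y + 4)*(y + 2)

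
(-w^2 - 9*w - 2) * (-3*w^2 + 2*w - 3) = 3*w^4 + 25*w^3 - 9*w^2 + 23*w + 6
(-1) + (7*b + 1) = 7*b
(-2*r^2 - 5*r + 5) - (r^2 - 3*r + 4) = -3*r^2 - 2*r + 1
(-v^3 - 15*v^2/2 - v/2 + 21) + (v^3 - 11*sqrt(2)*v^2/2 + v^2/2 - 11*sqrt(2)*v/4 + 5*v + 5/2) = -11*sqrt(2)*v^2/2 - 7*v^2 - 11*sqrt(2)*v/4 + 9*v/2 + 47/2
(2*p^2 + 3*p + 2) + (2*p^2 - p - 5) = 4*p^2 + 2*p - 3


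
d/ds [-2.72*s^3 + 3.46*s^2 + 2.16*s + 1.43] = -8.16*s^2 + 6.92*s + 2.16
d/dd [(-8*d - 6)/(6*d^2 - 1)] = 8*(6*d^2 + 9*d + 1)/(36*d^4 - 12*d^2 + 1)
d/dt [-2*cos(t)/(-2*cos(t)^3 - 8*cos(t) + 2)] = (3*cos(t)/2 + cos(3*t)/2 + 1)*sin(t)/(cos(t)^3 + 4*cos(t) - 1)^2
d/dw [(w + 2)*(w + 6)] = 2*w + 8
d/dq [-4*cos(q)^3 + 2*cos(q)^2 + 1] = 4*(3*cos(q) - 1)*sin(q)*cos(q)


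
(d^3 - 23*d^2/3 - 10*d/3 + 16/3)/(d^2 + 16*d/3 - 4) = (d^2 - 7*d - 8)/(d + 6)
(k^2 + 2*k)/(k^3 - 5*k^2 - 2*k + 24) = k/(k^2 - 7*k + 12)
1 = 1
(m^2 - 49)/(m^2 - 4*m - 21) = (m + 7)/(m + 3)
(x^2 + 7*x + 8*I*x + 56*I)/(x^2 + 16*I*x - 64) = (x + 7)/(x + 8*I)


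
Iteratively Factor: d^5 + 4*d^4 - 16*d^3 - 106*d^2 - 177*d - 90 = (d + 1)*(d^4 + 3*d^3 - 19*d^2 - 87*d - 90) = (d + 1)*(d + 3)*(d^3 - 19*d - 30) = (d - 5)*(d + 1)*(d + 3)*(d^2 + 5*d + 6) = (d - 5)*(d + 1)*(d + 2)*(d + 3)*(d + 3)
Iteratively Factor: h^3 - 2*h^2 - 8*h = (h + 2)*(h^2 - 4*h) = (h - 4)*(h + 2)*(h)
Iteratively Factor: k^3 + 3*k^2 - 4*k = (k - 1)*(k^2 + 4*k) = k*(k - 1)*(k + 4)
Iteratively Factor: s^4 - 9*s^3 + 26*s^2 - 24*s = (s - 4)*(s^3 - 5*s^2 + 6*s) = (s - 4)*(s - 3)*(s^2 - 2*s) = (s - 4)*(s - 3)*(s - 2)*(s)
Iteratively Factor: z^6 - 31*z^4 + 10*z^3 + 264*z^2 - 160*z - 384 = (z - 3)*(z^5 + 3*z^4 - 22*z^3 - 56*z^2 + 96*z + 128) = (z - 3)*(z + 4)*(z^4 - z^3 - 18*z^2 + 16*z + 32) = (z - 3)*(z + 4)^2*(z^3 - 5*z^2 + 2*z + 8) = (z - 3)*(z - 2)*(z + 4)^2*(z^2 - 3*z - 4) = (z - 3)*(z - 2)*(z + 1)*(z + 4)^2*(z - 4)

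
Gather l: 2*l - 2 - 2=2*l - 4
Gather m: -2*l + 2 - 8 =-2*l - 6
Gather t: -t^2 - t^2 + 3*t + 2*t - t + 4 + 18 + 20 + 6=-2*t^2 + 4*t + 48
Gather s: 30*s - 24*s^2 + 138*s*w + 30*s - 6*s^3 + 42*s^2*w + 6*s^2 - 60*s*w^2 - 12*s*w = -6*s^3 + s^2*(42*w - 18) + s*(-60*w^2 + 126*w + 60)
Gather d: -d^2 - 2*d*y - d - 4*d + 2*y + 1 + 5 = -d^2 + d*(-2*y - 5) + 2*y + 6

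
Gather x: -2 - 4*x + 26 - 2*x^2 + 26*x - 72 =-2*x^2 + 22*x - 48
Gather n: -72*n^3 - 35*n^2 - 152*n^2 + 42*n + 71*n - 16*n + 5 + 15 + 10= -72*n^3 - 187*n^2 + 97*n + 30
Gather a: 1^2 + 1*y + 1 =y + 2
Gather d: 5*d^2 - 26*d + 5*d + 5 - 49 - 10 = 5*d^2 - 21*d - 54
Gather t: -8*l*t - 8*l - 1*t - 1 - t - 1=-8*l + t*(-8*l - 2) - 2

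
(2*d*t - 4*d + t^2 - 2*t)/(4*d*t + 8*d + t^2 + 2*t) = (2*d*t - 4*d + t^2 - 2*t)/(4*d*t + 8*d + t^2 + 2*t)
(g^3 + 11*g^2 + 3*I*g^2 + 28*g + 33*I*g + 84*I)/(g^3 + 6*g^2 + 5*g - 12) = (g^2 + g*(7 + 3*I) + 21*I)/(g^2 + 2*g - 3)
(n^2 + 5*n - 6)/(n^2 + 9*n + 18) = (n - 1)/(n + 3)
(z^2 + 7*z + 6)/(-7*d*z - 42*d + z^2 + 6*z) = (z + 1)/(-7*d + z)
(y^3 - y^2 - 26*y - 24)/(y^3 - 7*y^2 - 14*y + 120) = (y + 1)/(y - 5)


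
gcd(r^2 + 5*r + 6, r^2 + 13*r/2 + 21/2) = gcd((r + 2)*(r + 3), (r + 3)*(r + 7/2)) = r + 3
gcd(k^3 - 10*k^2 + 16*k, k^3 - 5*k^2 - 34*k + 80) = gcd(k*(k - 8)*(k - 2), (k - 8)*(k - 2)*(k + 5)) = k^2 - 10*k + 16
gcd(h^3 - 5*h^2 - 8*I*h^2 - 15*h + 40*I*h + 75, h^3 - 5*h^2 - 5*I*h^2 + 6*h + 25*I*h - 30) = h - 5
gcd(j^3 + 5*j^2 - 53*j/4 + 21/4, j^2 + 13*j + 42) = j + 7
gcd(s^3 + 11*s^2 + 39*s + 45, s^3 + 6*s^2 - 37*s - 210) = s + 5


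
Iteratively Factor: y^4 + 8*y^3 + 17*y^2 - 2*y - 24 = (y + 2)*(y^3 + 6*y^2 + 5*y - 12) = (y + 2)*(y + 4)*(y^2 + 2*y - 3) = (y + 2)*(y + 3)*(y + 4)*(y - 1)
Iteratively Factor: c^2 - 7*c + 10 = (c - 5)*(c - 2)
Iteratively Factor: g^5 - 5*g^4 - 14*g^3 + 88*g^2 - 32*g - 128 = (g + 1)*(g^4 - 6*g^3 - 8*g^2 + 96*g - 128) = (g - 4)*(g + 1)*(g^3 - 2*g^2 - 16*g + 32) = (g - 4)^2*(g + 1)*(g^2 + 2*g - 8) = (g - 4)^2*(g + 1)*(g + 4)*(g - 2)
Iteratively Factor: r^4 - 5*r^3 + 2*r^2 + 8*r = (r + 1)*(r^3 - 6*r^2 + 8*r) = r*(r + 1)*(r^2 - 6*r + 8) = r*(r - 2)*(r + 1)*(r - 4)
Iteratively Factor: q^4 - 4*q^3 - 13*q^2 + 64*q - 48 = (q - 1)*(q^3 - 3*q^2 - 16*q + 48) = (q - 4)*(q - 1)*(q^2 + q - 12) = (q - 4)*(q - 1)*(q + 4)*(q - 3)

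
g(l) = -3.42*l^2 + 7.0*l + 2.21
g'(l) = 7.0 - 6.84*l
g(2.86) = -5.74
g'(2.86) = -12.56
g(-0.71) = -4.48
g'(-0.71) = 11.86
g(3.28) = -11.62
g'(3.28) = -15.44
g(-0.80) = -5.58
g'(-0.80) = 12.47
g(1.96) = 2.79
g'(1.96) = -6.41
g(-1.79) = -21.28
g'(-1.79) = 19.24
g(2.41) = -0.78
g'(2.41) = -9.48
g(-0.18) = 0.84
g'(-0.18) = 8.23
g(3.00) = -7.57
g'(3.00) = -13.52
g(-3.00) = -49.57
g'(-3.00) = 27.52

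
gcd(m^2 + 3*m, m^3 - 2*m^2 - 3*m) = m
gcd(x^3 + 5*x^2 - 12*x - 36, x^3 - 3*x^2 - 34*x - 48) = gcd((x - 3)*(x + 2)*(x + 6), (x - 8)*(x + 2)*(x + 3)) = x + 2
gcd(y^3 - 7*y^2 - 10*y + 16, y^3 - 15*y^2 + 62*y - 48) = y^2 - 9*y + 8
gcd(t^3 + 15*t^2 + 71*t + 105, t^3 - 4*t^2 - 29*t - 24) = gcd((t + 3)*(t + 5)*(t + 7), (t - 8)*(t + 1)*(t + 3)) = t + 3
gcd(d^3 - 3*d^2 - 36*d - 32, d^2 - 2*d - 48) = d - 8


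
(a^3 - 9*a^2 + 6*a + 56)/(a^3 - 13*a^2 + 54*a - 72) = (a^2 - 5*a - 14)/(a^2 - 9*a + 18)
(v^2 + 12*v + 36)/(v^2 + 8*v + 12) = (v + 6)/(v + 2)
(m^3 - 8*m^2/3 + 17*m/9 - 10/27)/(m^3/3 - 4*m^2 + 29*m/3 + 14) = (27*m^3 - 72*m^2 + 51*m - 10)/(9*(m^3 - 12*m^2 + 29*m + 42))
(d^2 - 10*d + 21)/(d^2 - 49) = (d - 3)/(d + 7)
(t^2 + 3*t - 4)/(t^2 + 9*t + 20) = (t - 1)/(t + 5)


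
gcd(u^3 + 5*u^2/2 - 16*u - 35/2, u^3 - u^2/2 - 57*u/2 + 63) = u - 7/2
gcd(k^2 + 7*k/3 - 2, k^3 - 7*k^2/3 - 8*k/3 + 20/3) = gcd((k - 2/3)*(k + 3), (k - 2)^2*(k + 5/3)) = 1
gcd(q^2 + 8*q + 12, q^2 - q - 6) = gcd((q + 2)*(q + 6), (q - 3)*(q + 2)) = q + 2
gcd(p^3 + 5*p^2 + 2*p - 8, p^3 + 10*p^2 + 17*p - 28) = p^2 + 3*p - 4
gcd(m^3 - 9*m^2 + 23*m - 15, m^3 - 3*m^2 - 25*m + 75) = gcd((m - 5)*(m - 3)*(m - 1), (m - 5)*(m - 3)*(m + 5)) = m^2 - 8*m + 15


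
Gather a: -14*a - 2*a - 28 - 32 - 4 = -16*a - 64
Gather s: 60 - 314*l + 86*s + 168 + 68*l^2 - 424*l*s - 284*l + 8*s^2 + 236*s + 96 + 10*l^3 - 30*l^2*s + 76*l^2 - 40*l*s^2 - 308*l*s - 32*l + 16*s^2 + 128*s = 10*l^3 + 144*l^2 - 630*l + s^2*(24 - 40*l) + s*(-30*l^2 - 732*l + 450) + 324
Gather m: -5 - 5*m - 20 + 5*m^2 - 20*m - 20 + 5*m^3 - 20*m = 5*m^3 + 5*m^2 - 45*m - 45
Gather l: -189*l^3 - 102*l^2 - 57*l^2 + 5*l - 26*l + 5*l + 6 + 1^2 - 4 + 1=-189*l^3 - 159*l^2 - 16*l + 4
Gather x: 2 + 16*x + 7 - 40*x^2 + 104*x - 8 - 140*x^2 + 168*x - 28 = -180*x^2 + 288*x - 27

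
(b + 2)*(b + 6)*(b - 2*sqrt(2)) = b^3 - 2*sqrt(2)*b^2 + 8*b^2 - 16*sqrt(2)*b + 12*b - 24*sqrt(2)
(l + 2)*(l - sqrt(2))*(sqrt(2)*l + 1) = sqrt(2)*l^3 - l^2 + 2*sqrt(2)*l^2 - 2*l - sqrt(2)*l - 2*sqrt(2)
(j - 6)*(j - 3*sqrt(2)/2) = j^2 - 6*j - 3*sqrt(2)*j/2 + 9*sqrt(2)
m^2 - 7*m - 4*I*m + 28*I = (m - 7)*(m - 4*I)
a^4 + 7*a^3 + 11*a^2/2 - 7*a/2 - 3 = (a + 1)*(a + 6)*(a - sqrt(2)/2)*(a + sqrt(2)/2)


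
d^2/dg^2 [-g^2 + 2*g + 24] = -2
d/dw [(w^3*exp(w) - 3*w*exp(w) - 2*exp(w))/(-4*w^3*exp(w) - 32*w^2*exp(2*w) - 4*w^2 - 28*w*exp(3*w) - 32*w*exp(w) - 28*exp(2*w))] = (-(-w^3 + 3*w + 2)*(w^3*exp(w) + 16*w^2*exp(2*w) + 3*w^2*exp(w) + 21*w*exp(3*w) + 16*w*exp(2*w) + 8*w*exp(w) + 2*w + 7*exp(3*w) + 14*exp(2*w) + 8*exp(w)) + (-w^3 - 3*w^2 + 3*w + 5)*(w^3*exp(w) + 8*w^2*exp(2*w) + w^2 + 7*w*exp(3*w) + 8*w*exp(w) + 7*exp(2*w)))*exp(w)/(4*(w^3*exp(w) + 8*w^2*exp(2*w) + w^2 + 7*w*exp(3*w) + 8*w*exp(w) + 7*exp(2*w))^2)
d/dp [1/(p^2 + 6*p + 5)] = 2*(-p - 3)/(p^2 + 6*p + 5)^2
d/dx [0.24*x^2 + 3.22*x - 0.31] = 0.48*x + 3.22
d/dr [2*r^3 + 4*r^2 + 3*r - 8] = 6*r^2 + 8*r + 3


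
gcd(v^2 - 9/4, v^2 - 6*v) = 1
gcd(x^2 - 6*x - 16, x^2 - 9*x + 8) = x - 8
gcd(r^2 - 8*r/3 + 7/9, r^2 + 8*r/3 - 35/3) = r - 7/3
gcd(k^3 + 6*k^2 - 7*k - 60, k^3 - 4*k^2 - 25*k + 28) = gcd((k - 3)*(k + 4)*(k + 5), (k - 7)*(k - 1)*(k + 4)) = k + 4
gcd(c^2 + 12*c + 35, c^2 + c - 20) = c + 5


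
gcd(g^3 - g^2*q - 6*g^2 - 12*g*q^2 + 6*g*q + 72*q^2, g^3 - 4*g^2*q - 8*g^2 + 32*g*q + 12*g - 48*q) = -g^2 + 4*g*q + 6*g - 24*q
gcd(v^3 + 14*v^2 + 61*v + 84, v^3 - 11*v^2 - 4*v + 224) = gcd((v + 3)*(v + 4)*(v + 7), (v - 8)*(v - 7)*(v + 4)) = v + 4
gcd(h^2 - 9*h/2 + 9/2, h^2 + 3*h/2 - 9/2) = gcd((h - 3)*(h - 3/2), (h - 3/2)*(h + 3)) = h - 3/2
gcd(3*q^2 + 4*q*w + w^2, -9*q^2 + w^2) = 3*q + w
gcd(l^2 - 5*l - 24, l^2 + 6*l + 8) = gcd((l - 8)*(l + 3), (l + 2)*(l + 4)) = 1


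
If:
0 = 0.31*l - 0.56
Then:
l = 1.81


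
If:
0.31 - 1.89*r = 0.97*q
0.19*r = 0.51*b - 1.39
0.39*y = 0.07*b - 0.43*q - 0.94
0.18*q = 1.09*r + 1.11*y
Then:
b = 2.97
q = -0.97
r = 0.66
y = -0.81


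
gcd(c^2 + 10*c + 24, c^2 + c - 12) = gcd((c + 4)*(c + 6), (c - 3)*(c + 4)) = c + 4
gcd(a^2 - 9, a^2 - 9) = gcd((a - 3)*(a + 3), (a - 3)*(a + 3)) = a^2 - 9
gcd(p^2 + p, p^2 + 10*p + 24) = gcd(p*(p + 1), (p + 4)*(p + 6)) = 1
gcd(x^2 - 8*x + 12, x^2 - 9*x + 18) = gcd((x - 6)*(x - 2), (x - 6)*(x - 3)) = x - 6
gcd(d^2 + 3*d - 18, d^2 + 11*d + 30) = d + 6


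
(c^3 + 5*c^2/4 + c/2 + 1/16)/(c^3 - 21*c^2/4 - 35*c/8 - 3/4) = (c + 1/2)/(c - 6)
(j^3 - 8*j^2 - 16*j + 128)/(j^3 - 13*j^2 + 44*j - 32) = (j + 4)/(j - 1)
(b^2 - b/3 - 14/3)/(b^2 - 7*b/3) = (b + 2)/b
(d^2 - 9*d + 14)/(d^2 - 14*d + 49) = (d - 2)/(d - 7)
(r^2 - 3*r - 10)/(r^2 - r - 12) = (-r^2 + 3*r + 10)/(-r^2 + r + 12)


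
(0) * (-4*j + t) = 0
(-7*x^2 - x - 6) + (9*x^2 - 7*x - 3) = 2*x^2 - 8*x - 9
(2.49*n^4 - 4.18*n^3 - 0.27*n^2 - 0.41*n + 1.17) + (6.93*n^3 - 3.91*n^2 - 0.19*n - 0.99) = 2.49*n^4 + 2.75*n^3 - 4.18*n^2 - 0.6*n + 0.18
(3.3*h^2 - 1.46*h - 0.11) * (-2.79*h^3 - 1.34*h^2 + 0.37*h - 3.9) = -9.207*h^5 - 0.348599999999999*h^4 + 3.4843*h^3 - 13.2628*h^2 + 5.6533*h + 0.429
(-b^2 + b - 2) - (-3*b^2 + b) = 2*b^2 - 2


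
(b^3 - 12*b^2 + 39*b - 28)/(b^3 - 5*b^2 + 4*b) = (b - 7)/b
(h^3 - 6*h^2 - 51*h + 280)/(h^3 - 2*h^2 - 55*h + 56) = (h - 5)/(h - 1)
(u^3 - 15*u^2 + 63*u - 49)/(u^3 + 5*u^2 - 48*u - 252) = (u^2 - 8*u + 7)/(u^2 + 12*u + 36)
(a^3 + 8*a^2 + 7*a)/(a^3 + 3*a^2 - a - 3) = a*(a + 7)/(a^2 + 2*a - 3)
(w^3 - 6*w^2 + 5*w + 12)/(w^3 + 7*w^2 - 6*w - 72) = (w^2 - 3*w - 4)/(w^2 + 10*w + 24)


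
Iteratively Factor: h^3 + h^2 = (h)*(h^2 + h) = h^2*(h + 1)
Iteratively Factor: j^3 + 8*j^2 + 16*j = (j + 4)*(j^2 + 4*j) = (j + 4)^2*(j)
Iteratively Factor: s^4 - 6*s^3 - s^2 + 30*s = (s - 3)*(s^3 - 3*s^2 - 10*s) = s*(s - 3)*(s^2 - 3*s - 10) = s*(s - 5)*(s - 3)*(s + 2)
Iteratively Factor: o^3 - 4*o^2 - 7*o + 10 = (o - 1)*(o^2 - 3*o - 10) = (o - 1)*(o + 2)*(o - 5)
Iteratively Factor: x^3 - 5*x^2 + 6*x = (x)*(x^2 - 5*x + 6) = x*(x - 2)*(x - 3)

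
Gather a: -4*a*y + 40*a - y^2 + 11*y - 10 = a*(40 - 4*y) - y^2 + 11*y - 10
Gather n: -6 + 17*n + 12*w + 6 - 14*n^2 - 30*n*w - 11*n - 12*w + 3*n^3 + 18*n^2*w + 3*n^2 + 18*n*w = 3*n^3 + n^2*(18*w - 11) + n*(6 - 12*w)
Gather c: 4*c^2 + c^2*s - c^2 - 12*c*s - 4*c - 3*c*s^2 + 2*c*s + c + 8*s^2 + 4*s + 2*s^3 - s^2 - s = c^2*(s + 3) + c*(-3*s^2 - 10*s - 3) + 2*s^3 + 7*s^2 + 3*s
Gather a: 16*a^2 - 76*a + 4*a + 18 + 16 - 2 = 16*a^2 - 72*a + 32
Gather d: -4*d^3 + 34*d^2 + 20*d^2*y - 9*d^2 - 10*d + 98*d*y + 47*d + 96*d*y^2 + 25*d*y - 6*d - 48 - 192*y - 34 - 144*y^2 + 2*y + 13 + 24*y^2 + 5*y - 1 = -4*d^3 + d^2*(20*y + 25) + d*(96*y^2 + 123*y + 31) - 120*y^2 - 185*y - 70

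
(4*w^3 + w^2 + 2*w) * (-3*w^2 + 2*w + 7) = -12*w^5 + 5*w^4 + 24*w^3 + 11*w^2 + 14*w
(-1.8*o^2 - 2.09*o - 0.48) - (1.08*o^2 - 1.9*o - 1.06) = -2.88*o^2 - 0.19*o + 0.58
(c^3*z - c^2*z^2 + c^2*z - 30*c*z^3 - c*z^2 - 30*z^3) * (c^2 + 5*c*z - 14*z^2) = c^5*z + 4*c^4*z^2 + c^4*z - 49*c^3*z^3 + 4*c^3*z^2 - 136*c^2*z^4 - 49*c^2*z^3 + 420*c*z^5 - 136*c*z^4 + 420*z^5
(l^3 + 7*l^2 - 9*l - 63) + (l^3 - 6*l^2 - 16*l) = 2*l^3 + l^2 - 25*l - 63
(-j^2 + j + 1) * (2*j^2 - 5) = -2*j^4 + 2*j^3 + 7*j^2 - 5*j - 5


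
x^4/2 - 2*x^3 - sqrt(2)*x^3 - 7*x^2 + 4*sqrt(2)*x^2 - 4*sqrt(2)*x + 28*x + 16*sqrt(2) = (x/2 + sqrt(2)/2)*(x - 4)*(x - 4*sqrt(2))*(x + sqrt(2))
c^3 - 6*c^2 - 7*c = c*(c - 7)*(c + 1)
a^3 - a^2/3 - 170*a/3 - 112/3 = (a - 8)*(a + 2/3)*(a + 7)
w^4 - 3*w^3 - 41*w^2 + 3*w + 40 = (w - 8)*(w - 1)*(w + 1)*(w + 5)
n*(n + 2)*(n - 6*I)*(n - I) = n^4 + 2*n^3 - 7*I*n^3 - 6*n^2 - 14*I*n^2 - 12*n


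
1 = 1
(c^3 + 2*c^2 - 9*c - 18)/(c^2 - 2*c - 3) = (c^2 + 5*c + 6)/(c + 1)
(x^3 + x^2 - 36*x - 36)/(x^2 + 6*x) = x - 5 - 6/x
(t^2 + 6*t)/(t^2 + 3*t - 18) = t/(t - 3)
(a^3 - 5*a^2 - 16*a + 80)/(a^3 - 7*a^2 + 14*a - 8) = (a^2 - a - 20)/(a^2 - 3*a + 2)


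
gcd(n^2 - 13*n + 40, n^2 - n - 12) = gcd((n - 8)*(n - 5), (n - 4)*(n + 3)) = 1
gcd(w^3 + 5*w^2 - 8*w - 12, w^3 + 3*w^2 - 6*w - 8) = w^2 - w - 2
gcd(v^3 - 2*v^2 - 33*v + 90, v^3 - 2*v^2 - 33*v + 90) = v^3 - 2*v^2 - 33*v + 90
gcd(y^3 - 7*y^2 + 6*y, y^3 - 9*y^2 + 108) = y - 6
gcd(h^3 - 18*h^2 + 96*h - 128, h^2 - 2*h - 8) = 1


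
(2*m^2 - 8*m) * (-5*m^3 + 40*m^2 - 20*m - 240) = -10*m^5 + 120*m^4 - 360*m^3 - 320*m^2 + 1920*m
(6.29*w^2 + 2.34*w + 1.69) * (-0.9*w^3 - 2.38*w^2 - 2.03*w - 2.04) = -5.661*w^5 - 17.0762*w^4 - 19.8589*w^3 - 21.604*w^2 - 8.2043*w - 3.4476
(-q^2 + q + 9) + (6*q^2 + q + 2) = 5*q^2 + 2*q + 11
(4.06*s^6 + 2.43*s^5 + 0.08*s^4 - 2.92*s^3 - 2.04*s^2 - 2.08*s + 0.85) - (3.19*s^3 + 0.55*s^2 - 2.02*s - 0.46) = 4.06*s^6 + 2.43*s^5 + 0.08*s^4 - 6.11*s^3 - 2.59*s^2 - 0.0600000000000001*s + 1.31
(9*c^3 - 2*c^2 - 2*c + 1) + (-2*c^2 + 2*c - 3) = 9*c^3 - 4*c^2 - 2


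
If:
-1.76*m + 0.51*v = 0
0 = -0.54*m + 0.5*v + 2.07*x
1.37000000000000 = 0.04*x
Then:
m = -59.80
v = -206.38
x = 34.25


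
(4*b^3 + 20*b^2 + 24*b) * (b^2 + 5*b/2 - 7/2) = 4*b^5 + 30*b^4 + 60*b^3 - 10*b^2 - 84*b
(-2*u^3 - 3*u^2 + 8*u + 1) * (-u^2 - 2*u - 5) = 2*u^5 + 7*u^4 + 8*u^3 - 2*u^2 - 42*u - 5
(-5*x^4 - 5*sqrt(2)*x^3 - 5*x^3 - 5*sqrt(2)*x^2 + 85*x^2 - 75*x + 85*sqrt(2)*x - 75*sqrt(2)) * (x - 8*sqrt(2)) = -5*x^5 - 5*x^4 + 35*sqrt(2)*x^4 + 35*sqrt(2)*x^3 + 165*x^3 - 595*sqrt(2)*x^2 + 5*x^2 - 1360*x + 525*sqrt(2)*x + 1200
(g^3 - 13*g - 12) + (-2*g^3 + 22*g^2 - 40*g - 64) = -g^3 + 22*g^2 - 53*g - 76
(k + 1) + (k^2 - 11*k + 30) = k^2 - 10*k + 31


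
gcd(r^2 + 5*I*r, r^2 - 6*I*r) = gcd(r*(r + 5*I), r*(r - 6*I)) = r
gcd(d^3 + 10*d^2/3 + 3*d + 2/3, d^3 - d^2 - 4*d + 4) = d + 2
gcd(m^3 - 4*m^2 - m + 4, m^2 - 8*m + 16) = m - 4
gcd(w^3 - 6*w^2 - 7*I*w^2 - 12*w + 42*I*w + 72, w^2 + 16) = w - 4*I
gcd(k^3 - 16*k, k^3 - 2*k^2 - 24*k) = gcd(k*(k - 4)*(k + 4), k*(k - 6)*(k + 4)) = k^2 + 4*k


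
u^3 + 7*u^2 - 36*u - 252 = (u - 6)*(u + 6)*(u + 7)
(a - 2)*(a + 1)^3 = a^4 + a^3 - 3*a^2 - 5*a - 2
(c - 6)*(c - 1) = c^2 - 7*c + 6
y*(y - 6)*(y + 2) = y^3 - 4*y^2 - 12*y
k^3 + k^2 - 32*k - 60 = (k - 6)*(k + 2)*(k + 5)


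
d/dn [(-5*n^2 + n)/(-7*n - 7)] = (5*n^2 + 10*n - 1)/(7*(n^2 + 2*n + 1))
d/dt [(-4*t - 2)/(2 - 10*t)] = -7/(5*t - 1)^2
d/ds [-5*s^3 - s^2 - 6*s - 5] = -15*s^2 - 2*s - 6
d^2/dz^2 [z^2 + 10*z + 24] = 2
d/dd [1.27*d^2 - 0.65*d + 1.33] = 2.54*d - 0.65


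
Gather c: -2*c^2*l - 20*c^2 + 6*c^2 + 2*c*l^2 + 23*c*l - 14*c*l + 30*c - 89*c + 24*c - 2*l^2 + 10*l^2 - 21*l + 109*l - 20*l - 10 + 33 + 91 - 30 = c^2*(-2*l - 14) + c*(2*l^2 + 9*l - 35) + 8*l^2 + 68*l + 84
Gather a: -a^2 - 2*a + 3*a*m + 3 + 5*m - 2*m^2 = -a^2 + a*(3*m - 2) - 2*m^2 + 5*m + 3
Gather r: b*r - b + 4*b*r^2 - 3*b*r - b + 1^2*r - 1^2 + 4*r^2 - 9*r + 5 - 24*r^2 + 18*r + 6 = -2*b + r^2*(4*b - 20) + r*(10 - 2*b) + 10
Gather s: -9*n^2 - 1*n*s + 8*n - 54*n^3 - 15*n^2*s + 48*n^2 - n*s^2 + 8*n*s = -54*n^3 + 39*n^2 - n*s^2 + 8*n + s*(-15*n^2 + 7*n)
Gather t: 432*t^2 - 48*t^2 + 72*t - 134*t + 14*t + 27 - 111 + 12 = 384*t^2 - 48*t - 72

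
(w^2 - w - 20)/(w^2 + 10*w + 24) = (w - 5)/(w + 6)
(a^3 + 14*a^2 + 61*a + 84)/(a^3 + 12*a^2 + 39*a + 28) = (a + 3)/(a + 1)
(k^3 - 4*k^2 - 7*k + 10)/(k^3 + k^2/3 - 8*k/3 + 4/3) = 3*(k - 5)/(3*k - 2)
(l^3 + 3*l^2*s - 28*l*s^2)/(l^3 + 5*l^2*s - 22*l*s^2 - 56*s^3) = l/(l + 2*s)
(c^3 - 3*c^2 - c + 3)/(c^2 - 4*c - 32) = (-c^3 + 3*c^2 + c - 3)/(-c^2 + 4*c + 32)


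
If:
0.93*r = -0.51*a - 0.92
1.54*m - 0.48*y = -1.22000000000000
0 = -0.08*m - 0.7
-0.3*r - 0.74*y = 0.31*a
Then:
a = 131.90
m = -8.75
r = -73.32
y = -25.53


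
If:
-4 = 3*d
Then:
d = -4/3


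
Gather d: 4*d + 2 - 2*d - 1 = 2*d + 1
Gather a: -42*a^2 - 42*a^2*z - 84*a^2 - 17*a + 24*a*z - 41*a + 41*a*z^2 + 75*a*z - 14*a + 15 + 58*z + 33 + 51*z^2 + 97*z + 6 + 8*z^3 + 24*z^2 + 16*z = a^2*(-42*z - 126) + a*(41*z^2 + 99*z - 72) + 8*z^3 + 75*z^2 + 171*z + 54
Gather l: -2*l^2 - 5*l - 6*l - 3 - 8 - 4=-2*l^2 - 11*l - 15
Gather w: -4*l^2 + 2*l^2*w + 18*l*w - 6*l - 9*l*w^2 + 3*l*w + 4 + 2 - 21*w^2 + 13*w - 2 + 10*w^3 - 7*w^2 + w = -4*l^2 - 6*l + 10*w^3 + w^2*(-9*l - 28) + w*(2*l^2 + 21*l + 14) + 4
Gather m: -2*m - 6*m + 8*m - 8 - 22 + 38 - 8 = 0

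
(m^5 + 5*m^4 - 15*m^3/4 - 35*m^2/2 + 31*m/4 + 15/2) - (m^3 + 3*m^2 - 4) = m^5 + 5*m^4 - 19*m^3/4 - 41*m^2/2 + 31*m/4 + 23/2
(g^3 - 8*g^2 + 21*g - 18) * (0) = 0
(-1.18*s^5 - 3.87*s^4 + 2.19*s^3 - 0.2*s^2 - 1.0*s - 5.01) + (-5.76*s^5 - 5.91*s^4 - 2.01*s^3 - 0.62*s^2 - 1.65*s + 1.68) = -6.94*s^5 - 9.78*s^4 + 0.18*s^3 - 0.82*s^2 - 2.65*s - 3.33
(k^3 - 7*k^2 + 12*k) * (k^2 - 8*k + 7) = k^5 - 15*k^4 + 75*k^3 - 145*k^2 + 84*k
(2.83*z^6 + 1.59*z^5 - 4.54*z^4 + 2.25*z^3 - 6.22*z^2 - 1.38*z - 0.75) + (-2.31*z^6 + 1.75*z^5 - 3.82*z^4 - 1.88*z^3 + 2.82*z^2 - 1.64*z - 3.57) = 0.52*z^6 + 3.34*z^5 - 8.36*z^4 + 0.37*z^3 - 3.4*z^2 - 3.02*z - 4.32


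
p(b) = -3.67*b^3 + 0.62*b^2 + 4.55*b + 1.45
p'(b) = -11.01*b^2 + 1.24*b + 4.55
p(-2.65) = 62.04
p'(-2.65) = -76.05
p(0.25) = 2.57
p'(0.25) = 4.17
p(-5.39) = 569.63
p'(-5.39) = -322.00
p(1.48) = -2.36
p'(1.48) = -17.73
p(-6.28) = 906.29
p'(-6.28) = -437.45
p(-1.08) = 1.88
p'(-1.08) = -9.63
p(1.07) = 2.53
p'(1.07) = -6.73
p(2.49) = -40.03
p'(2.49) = -60.63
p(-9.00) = 2686.15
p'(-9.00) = -898.42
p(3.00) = -78.41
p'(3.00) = -90.82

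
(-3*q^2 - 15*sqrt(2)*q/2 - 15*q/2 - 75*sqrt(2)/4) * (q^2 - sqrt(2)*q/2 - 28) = -3*q^4 - 6*sqrt(2)*q^3 - 15*q^3/2 - 15*sqrt(2)*q^2 + 183*q^2/2 + 915*q/4 + 210*sqrt(2)*q + 525*sqrt(2)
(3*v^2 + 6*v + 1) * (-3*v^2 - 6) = -9*v^4 - 18*v^3 - 21*v^2 - 36*v - 6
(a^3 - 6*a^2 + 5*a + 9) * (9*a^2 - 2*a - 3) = 9*a^5 - 56*a^4 + 54*a^3 + 89*a^2 - 33*a - 27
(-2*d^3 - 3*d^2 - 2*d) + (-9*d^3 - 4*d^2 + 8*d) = -11*d^3 - 7*d^2 + 6*d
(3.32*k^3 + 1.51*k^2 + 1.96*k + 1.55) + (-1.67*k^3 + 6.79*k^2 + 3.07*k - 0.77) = 1.65*k^3 + 8.3*k^2 + 5.03*k + 0.78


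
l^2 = l^2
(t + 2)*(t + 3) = t^2 + 5*t + 6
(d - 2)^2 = d^2 - 4*d + 4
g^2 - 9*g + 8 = (g - 8)*(g - 1)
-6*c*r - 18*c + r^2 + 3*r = (-6*c + r)*(r + 3)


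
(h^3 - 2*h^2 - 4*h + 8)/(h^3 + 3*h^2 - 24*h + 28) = (h + 2)/(h + 7)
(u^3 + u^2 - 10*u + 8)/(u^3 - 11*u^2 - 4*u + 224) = (u^2 - 3*u + 2)/(u^2 - 15*u + 56)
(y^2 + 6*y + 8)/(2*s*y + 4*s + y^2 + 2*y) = (y + 4)/(2*s + y)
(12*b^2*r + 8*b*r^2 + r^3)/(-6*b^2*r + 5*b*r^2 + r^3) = (2*b + r)/(-b + r)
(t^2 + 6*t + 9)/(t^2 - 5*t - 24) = (t + 3)/(t - 8)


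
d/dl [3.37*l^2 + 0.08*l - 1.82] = 6.74*l + 0.08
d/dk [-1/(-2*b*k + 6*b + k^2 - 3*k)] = (-2*b + 2*k - 3)/(2*b*k - 6*b - k^2 + 3*k)^2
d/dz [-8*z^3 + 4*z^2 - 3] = 8*z*(1 - 3*z)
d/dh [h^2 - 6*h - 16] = 2*h - 6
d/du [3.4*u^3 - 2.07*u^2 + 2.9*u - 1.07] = 10.2*u^2 - 4.14*u + 2.9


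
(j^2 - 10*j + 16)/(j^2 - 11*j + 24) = (j - 2)/(j - 3)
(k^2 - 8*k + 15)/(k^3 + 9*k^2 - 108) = (k - 5)/(k^2 + 12*k + 36)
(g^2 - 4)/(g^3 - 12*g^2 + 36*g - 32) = (g + 2)/(g^2 - 10*g + 16)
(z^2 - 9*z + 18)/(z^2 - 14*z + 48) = (z - 3)/(z - 8)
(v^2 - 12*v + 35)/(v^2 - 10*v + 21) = (v - 5)/(v - 3)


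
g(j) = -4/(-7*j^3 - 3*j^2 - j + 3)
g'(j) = -4*(21*j^2 + 6*j + 1)/(-7*j^3 - 3*j^2 - j + 3)^2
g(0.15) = -1.45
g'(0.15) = -1.25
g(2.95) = 0.02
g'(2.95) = -0.02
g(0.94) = 0.62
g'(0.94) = -2.46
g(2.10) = 0.05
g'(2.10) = -0.07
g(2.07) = 0.05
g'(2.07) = -0.08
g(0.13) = -1.43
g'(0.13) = -1.09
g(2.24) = 0.04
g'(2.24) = -0.06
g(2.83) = 0.02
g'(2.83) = -0.02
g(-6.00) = 0.00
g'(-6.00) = 0.00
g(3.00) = 0.02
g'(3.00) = -0.02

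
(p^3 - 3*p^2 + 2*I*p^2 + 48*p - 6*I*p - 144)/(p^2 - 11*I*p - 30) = (p^2 + p*(-3 + 8*I) - 24*I)/(p - 5*I)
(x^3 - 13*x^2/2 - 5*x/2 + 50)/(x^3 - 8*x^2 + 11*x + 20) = (x + 5/2)/(x + 1)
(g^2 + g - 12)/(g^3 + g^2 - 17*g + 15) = (g + 4)/(g^2 + 4*g - 5)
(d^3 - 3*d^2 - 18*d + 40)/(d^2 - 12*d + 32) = (d^3 - 3*d^2 - 18*d + 40)/(d^2 - 12*d + 32)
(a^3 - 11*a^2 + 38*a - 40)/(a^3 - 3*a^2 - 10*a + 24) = (a - 5)/(a + 3)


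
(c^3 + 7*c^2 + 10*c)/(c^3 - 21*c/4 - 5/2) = 4*c*(c + 5)/(4*c^2 - 8*c - 5)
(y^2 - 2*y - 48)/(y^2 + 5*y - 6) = (y - 8)/(y - 1)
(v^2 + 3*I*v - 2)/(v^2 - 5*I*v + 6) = (v + 2*I)/(v - 6*I)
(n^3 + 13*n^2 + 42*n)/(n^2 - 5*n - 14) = n*(n^2 + 13*n + 42)/(n^2 - 5*n - 14)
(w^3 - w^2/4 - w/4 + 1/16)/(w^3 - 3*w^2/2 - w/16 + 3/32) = 2*(4*w^2 - 1)/(8*w^2 - 10*w - 3)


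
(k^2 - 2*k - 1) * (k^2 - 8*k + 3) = k^4 - 10*k^3 + 18*k^2 + 2*k - 3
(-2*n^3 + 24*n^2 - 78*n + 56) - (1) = -2*n^3 + 24*n^2 - 78*n + 55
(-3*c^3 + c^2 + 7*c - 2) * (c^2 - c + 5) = -3*c^5 + 4*c^4 - 9*c^3 - 4*c^2 + 37*c - 10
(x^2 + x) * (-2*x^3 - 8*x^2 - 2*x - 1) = -2*x^5 - 10*x^4 - 10*x^3 - 3*x^2 - x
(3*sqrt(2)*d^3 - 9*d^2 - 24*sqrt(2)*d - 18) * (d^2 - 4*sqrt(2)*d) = 3*sqrt(2)*d^5 - 33*d^4 + 12*sqrt(2)*d^3 + 174*d^2 + 72*sqrt(2)*d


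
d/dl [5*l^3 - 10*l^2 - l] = 15*l^2 - 20*l - 1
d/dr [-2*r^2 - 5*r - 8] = -4*r - 5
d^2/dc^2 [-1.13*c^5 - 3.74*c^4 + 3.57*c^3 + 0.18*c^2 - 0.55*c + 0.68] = -22.6*c^3 - 44.88*c^2 + 21.42*c + 0.36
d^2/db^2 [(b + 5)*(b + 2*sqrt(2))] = 2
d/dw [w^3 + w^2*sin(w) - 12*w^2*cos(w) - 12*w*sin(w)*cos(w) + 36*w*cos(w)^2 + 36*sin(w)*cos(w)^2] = 12*w^2*sin(w) + w^2*cos(w) + 3*w^2 + 2*w*sin(w) - 36*w*sin(2*w) - 24*w*cos(w) - 12*w*cos(2*w) - 6*sin(2*w) + 9*cos(w) + 18*cos(2*w) + 27*cos(3*w) + 18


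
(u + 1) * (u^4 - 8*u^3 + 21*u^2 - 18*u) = u^5 - 7*u^4 + 13*u^3 + 3*u^2 - 18*u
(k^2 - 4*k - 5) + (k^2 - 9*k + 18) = 2*k^2 - 13*k + 13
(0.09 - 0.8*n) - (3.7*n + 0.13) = -4.5*n - 0.04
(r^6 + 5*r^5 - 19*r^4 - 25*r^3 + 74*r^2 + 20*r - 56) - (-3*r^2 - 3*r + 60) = r^6 + 5*r^5 - 19*r^4 - 25*r^3 + 77*r^2 + 23*r - 116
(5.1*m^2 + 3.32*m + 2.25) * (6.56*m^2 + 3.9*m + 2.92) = 33.456*m^4 + 41.6692*m^3 + 42.6*m^2 + 18.4694*m + 6.57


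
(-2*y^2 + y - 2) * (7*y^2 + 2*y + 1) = -14*y^4 + 3*y^3 - 14*y^2 - 3*y - 2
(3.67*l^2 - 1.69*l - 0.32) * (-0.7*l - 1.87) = -2.569*l^3 - 5.6799*l^2 + 3.3843*l + 0.5984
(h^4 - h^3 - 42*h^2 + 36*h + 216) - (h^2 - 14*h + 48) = h^4 - h^3 - 43*h^2 + 50*h + 168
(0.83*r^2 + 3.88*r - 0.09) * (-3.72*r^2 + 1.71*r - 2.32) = -3.0876*r^4 - 13.0143*r^3 + 5.044*r^2 - 9.1555*r + 0.2088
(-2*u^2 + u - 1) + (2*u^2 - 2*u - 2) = -u - 3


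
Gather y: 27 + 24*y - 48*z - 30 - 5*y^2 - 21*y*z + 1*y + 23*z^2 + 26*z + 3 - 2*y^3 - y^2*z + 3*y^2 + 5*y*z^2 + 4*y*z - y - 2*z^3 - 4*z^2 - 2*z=-2*y^3 + y^2*(-z - 2) + y*(5*z^2 - 17*z + 24) - 2*z^3 + 19*z^2 - 24*z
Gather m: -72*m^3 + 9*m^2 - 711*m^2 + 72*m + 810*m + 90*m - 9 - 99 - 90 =-72*m^3 - 702*m^2 + 972*m - 198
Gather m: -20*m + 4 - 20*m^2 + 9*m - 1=-20*m^2 - 11*m + 3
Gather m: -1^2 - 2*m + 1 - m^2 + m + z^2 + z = -m^2 - m + z^2 + z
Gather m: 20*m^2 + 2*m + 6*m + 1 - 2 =20*m^2 + 8*m - 1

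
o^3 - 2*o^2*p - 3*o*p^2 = o*(o - 3*p)*(o + p)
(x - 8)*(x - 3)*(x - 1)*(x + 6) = x^4 - 6*x^3 - 37*x^2 + 186*x - 144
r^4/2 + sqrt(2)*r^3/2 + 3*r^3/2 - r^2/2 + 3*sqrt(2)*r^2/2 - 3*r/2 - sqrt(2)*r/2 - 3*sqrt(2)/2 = (r/2 + sqrt(2)/2)*(r - 1)*(r + 1)*(r + 3)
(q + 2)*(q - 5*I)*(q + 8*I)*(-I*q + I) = -I*q^4 + 3*q^3 - I*q^3 + 3*q^2 - 38*I*q^2 - 6*q - 40*I*q + 80*I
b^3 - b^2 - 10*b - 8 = (b - 4)*(b + 1)*(b + 2)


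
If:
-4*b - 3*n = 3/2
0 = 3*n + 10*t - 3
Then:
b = 5*t/2 - 9/8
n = 1 - 10*t/3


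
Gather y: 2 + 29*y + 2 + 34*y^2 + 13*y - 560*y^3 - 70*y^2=-560*y^3 - 36*y^2 + 42*y + 4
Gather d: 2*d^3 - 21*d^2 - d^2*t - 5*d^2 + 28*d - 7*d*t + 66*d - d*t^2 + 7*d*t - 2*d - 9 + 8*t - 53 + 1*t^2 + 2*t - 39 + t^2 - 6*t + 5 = 2*d^3 + d^2*(-t - 26) + d*(92 - t^2) + 2*t^2 + 4*t - 96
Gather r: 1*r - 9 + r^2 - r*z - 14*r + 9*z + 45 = r^2 + r*(-z - 13) + 9*z + 36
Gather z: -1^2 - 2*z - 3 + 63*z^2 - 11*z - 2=63*z^2 - 13*z - 6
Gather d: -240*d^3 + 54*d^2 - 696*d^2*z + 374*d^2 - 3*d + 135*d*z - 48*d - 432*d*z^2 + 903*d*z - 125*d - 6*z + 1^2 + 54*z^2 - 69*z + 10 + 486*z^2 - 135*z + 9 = -240*d^3 + d^2*(428 - 696*z) + d*(-432*z^2 + 1038*z - 176) + 540*z^2 - 210*z + 20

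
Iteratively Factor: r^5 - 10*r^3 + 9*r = (r)*(r^4 - 10*r^2 + 9) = r*(r + 3)*(r^3 - 3*r^2 - r + 3) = r*(r - 1)*(r + 3)*(r^2 - 2*r - 3) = r*(r - 1)*(r + 1)*(r + 3)*(r - 3)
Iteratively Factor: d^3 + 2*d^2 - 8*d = (d - 2)*(d^2 + 4*d) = (d - 2)*(d + 4)*(d)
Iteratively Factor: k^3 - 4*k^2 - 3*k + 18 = (k + 2)*(k^2 - 6*k + 9) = (k - 3)*(k + 2)*(k - 3)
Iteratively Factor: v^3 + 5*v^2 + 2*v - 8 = (v + 4)*(v^2 + v - 2) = (v - 1)*(v + 4)*(v + 2)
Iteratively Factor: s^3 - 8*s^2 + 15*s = (s - 3)*(s^2 - 5*s) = s*(s - 3)*(s - 5)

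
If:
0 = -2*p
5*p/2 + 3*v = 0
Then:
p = 0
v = 0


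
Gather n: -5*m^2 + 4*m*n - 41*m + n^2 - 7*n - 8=-5*m^2 - 41*m + n^2 + n*(4*m - 7) - 8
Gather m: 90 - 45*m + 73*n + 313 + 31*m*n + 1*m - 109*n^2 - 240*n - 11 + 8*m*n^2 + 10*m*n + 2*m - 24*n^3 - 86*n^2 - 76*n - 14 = m*(8*n^2 + 41*n - 42) - 24*n^3 - 195*n^2 - 243*n + 378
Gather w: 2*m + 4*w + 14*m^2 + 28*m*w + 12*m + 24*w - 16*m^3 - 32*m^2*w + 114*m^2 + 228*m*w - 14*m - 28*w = -16*m^3 + 128*m^2 + w*(-32*m^2 + 256*m)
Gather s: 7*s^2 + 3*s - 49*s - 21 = 7*s^2 - 46*s - 21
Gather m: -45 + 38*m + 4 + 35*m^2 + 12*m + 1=35*m^2 + 50*m - 40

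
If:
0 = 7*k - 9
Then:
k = 9/7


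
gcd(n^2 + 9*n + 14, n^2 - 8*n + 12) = 1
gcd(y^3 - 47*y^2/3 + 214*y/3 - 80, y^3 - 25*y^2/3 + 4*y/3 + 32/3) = y - 8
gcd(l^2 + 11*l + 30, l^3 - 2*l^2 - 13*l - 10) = 1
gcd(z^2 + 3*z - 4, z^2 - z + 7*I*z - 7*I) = z - 1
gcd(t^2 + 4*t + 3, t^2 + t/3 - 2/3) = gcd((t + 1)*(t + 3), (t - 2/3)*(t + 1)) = t + 1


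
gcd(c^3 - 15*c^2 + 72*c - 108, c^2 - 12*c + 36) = c^2 - 12*c + 36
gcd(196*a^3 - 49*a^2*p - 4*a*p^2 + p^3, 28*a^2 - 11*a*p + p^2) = 28*a^2 - 11*a*p + p^2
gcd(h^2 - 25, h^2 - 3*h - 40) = h + 5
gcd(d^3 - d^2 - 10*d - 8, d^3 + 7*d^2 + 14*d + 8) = d^2 + 3*d + 2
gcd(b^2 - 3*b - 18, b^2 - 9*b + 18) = b - 6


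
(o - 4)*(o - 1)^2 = o^3 - 6*o^2 + 9*o - 4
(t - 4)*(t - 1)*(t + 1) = t^3 - 4*t^2 - t + 4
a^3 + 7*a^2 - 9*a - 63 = (a - 3)*(a + 3)*(a + 7)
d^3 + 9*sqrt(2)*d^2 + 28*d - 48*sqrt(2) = (d - sqrt(2))*(d + 4*sqrt(2))*(d + 6*sqrt(2))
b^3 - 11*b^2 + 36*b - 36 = (b - 6)*(b - 3)*(b - 2)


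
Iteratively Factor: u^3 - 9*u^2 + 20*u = (u - 5)*(u^2 - 4*u) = (u - 5)*(u - 4)*(u)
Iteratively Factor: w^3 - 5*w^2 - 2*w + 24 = (w - 3)*(w^2 - 2*w - 8) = (w - 3)*(w + 2)*(w - 4)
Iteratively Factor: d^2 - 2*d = (d - 2)*(d)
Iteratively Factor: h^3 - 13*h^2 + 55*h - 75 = (h - 3)*(h^2 - 10*h + 25) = (h - 5)*(h - 3)*(h - 5)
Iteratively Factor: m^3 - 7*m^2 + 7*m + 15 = (m - 3)*(m^2 - 4*m - 5) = (m - 5)*(m - 3)*(m + 1)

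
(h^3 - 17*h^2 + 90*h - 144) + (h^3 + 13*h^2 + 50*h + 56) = 2*h^3 - 4*h^2 + 140*h - 88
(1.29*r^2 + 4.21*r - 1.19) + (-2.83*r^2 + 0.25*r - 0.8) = -1.54*r^2 + 4.46*r - 1.99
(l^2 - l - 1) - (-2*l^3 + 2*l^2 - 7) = 2*l^3 - l^2 - l + 6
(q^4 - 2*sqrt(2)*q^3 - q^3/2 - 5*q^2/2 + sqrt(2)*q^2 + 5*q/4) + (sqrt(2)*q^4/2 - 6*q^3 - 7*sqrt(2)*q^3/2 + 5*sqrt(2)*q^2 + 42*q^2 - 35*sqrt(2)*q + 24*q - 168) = sqrt(2)*q^4/2 + q^4 - 11*sqrt(2)*q^3/2 - 13*q^3/2 + 6*sqrt(2)*q^2 + 79*q^2/2 - 35*sqrt(2)*q + 101*q/4 - 168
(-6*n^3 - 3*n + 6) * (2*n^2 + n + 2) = -12*n^5 - 6*n^4 - 18*n^3 + 9*n^2 + 12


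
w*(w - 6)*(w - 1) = w^3 - 7*w^2 + 6*w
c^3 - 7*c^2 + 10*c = c*(c - 5)*(c - 2)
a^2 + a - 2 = (a - 1)*(a + 2)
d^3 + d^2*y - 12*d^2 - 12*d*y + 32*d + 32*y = (d - 8)*(d - 4)*(d + y)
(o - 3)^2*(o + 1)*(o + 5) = o^4 - 22*o^2 + 24*o + 45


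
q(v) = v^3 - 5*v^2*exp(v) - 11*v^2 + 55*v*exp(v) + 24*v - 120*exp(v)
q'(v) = -5*v^2*exp(v) + 3*v^2 + 45*v*exp(v) - 22*v - 65*exp(v) + 24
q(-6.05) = -770.77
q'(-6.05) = 265.68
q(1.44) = -201.23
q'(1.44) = -46.06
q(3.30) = 186.49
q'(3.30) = 771.69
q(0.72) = -158.55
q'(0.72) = -62.58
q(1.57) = -206.55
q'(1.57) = -35.23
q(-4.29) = -390.50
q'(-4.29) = 168.79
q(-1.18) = -104.23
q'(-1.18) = 15.71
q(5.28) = 6056.29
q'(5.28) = 6512.53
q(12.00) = -29295430.46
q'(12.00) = -39874731.90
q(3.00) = 0.00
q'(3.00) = 487.14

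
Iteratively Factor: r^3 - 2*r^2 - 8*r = (r)*(r^2 - 2*r - 8) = r*(r + 2)*(r - 4)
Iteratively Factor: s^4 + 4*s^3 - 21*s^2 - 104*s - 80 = (s + 4)*(s^3 - 21*s - 20) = (s + 4)^2*(s^2 - 4*s - 5) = (s + 1)*(s + 4)^2*(s - 5)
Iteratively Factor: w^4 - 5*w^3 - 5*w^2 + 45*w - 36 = (w - 4)*(w^3 - w^2 - 9*w + 9) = (w - 4)*(w + 3)*(w^2 - 4*w + 3) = (w - 4)*(w - 3)*(w + 3)*(w - 1)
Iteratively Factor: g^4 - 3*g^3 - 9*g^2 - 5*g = (g + 1)*(g^3 - 4*g^2 - 5*g) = g*(g + 1)*(g^2 - 4*g - 5) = g*(g - 5)*(g + 1)*(g + 1)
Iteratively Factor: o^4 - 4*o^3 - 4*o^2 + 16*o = (o)*(o^3 - 4*o^2 - 4*o + 16) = o*(o + 2)*(o^2 - 6*o + 8) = o*(o - 2)*(o + 2)*(o - 4)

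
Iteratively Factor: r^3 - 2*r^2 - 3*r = (r + 1)*(r^2 - 3*r) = r*(r + 1)*(r - 3)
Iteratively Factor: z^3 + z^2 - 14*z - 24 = (z + 3)*(z^2 - 2*z - 8) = (z - 4)*(z + 3)*(z + 2)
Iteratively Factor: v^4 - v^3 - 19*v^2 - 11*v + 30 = (v - 1)*(v^3 - 19*v - 30) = (v - 1)*(v + 2)*(v^2 - 2*v - 15) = (v - 1)*(v + 2)*(v + 3)*(v - 5)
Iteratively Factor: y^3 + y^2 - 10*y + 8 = (y - 1)*(y^2 + 2*y - 8) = (y - 2)*(y - 1)*(y + 4)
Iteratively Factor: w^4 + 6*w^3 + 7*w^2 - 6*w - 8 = (w + 1)*(w^3 + 5*w^2 + 2*w - 8) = (w - 1)*(w + 1)*(w^2 + 6*w + 8) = (w - 1)*(w + 1)*(w + 2)*(w + 4)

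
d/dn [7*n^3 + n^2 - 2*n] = 21*n^2 + 2*n - 2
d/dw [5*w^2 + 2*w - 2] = 10*w + 2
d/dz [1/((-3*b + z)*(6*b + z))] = ((-3*b + z)*(6*b + z) + (3*b - z)^2)/((3*b - z)^3*(6*b + z)^2)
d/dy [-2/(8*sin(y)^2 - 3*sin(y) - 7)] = 2*(16*sin(y) - 3)*cos(y)/(-8*sin(y)^2 + 3*sin(y) + 7)^2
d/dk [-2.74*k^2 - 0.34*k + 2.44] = -5.48*k - 0.34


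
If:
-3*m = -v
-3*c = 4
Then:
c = -4/3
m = v/3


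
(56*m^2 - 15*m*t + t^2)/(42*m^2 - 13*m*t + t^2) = (-8*m + t)/(-6*m + t)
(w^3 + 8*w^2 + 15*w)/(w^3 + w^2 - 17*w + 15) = w*(w + 3)/(w^2 - 4*w + 3)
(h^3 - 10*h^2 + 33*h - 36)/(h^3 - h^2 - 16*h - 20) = (-h^3 + 10*h^2 - 33*h + 36)/(-h^3 + h^2 + 16*h + 20)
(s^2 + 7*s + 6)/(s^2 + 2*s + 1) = (s + 6)/(s + 1)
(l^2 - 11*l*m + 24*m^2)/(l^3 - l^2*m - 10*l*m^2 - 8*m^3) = (-l^2 + 11*l*m - 24*m^2)/(-l^3 + l^2*m + 10*l*m^2 + 8*m^3)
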